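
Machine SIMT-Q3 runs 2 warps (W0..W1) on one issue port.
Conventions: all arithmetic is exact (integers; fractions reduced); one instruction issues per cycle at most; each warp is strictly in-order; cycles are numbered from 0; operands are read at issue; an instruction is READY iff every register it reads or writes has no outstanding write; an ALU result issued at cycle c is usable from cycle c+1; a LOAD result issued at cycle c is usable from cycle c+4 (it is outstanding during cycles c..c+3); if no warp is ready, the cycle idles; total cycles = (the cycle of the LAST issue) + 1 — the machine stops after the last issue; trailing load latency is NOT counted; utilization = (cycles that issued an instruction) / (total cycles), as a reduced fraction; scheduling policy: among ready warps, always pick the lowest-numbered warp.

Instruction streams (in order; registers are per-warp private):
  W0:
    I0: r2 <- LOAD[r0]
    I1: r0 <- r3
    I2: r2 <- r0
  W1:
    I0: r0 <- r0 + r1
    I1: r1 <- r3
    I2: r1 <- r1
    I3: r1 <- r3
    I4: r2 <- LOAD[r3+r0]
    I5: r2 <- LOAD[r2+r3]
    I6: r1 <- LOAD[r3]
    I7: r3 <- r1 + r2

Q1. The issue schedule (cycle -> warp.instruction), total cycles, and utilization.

cycle 0: W0.I0
cycle 1: W0.I1
cycle 2: W1.I0
cycle 3: W1.I1
cycle 4: W0.I2
cycle 5: W1.I2
cycle 6: W1.I3
cycle 7: W1.I4
cycle 8: idle
cycle 9: idle
cycle 10: idle
cycle 11: W1.I5
cycle 12: W1.I6
cycle 13: idle
cycle 14: idle
cycle 15: idle
cycle 16: W1.I7

Answer: 17 cycles, utilization 11/17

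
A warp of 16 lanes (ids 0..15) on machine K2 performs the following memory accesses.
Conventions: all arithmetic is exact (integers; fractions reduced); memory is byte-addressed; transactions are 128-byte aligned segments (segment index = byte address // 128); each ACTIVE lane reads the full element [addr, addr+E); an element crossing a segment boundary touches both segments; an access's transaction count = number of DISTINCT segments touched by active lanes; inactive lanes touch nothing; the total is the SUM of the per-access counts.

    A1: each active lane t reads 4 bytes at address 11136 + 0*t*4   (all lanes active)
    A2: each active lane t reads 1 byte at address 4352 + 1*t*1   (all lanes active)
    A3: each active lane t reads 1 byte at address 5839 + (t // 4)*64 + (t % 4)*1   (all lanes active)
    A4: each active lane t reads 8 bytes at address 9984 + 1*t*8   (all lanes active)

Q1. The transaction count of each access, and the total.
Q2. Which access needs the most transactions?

A1: 1 transaction
A2: 1 transaction
A3: 3 transactions
A4: 1 transaction

Answer: 1,1,3,1; total 6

Answer: A3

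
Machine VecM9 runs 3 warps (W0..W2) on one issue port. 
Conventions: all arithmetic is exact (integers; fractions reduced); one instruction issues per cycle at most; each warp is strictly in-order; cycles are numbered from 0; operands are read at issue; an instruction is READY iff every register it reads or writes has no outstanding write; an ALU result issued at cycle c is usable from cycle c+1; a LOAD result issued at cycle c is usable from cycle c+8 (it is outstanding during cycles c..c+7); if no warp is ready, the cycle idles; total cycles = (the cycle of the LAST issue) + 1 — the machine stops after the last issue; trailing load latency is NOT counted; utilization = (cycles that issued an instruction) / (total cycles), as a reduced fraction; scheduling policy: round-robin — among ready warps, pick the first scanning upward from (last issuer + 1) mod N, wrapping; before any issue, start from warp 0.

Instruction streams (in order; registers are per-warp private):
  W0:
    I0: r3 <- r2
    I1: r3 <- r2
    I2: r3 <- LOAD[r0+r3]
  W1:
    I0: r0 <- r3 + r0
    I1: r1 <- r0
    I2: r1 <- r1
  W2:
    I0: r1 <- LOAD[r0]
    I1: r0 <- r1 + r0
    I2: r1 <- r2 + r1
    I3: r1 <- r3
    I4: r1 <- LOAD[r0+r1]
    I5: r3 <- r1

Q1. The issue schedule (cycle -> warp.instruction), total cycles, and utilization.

cycle 0: W0.I0
cycle 1: W1.I0
cycle 2: W2.I0
cycle 3: W0.I1
cycle 4: W1.I1
cycle 5: W0.I2
cycle 6: W1.I2
cycle 7: idle
cycle 8: idle
cycle 9: idle
cycle 10: W2.I1
cycle 11: W2.I2
cycle 12: W2.I3
cycle 13: W2.I4
cycle 14: idle
cycle 15: idle
cycle 16: idle
cycle 17: idle
cycle 18: idle
cycle 19: idle
cycle 20: idle
cycle 21: W2.I5

Answer: 22 cycles, utilization 6/11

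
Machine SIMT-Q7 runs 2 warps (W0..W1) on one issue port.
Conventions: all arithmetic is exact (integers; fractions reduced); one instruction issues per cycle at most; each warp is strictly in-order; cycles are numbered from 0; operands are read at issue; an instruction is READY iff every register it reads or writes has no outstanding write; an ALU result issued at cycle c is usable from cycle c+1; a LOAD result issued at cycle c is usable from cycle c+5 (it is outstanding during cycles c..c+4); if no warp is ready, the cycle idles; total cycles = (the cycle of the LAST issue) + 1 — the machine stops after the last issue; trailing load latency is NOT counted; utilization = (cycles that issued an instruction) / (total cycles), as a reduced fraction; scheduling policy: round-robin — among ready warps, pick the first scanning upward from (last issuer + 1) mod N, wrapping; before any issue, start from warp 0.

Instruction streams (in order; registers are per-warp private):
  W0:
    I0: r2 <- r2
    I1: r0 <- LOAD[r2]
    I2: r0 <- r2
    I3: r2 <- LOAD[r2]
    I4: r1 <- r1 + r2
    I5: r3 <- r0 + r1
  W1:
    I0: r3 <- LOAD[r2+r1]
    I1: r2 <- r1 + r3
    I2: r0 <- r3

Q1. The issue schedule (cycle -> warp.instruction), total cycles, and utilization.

cycle 0: W0.I0
cycle 1: W1.I0
cycle 2: W0.I1
cycle 3: idle
cycle 4: idle
cycle 5: idle
cycle 6: W1.I1
cycle 7: W0.I2
cycle 8: W1.I2
cycle 9: W0.I3
cycle 10: idle
cycle 11: idle
cycle 12: idle
cycle 13: idle
cycle 14: W0.I4
cycle 15: W0.I5

Answer: 16 cycles, utilization 9/16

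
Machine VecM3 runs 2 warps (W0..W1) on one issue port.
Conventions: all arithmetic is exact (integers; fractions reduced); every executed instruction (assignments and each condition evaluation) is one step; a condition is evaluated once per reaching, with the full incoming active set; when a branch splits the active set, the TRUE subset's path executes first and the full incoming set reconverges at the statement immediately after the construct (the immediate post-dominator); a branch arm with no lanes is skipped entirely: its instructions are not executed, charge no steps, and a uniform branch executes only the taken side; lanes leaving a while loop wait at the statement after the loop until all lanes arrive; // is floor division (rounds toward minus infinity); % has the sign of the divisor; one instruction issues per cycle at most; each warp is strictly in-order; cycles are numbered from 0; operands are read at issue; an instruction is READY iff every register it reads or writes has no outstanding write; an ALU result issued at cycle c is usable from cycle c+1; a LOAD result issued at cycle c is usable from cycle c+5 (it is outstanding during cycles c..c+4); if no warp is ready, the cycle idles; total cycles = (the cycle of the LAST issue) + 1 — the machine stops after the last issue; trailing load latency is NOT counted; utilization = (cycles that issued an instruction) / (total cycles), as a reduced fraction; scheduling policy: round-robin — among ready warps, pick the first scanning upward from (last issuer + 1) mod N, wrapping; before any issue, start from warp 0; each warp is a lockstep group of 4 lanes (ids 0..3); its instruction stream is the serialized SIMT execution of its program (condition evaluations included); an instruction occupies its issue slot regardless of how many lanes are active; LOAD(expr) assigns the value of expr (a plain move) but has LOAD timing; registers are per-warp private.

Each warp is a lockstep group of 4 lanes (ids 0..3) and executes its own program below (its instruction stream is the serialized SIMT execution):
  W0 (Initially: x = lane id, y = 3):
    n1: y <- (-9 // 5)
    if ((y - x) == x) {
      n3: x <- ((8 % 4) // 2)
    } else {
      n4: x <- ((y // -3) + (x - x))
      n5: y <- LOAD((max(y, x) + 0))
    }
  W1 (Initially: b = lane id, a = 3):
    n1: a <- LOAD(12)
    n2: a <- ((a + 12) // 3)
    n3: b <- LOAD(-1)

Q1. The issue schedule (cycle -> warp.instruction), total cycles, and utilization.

cycle 0: W0.I0
cycle 1: W1.I0
cycle 2: W0.I1
cycle 3: W0.I2
cycle 4: W0.I3
cycle 5: idle
cycle 6: W1.I1
cycle 7: W1.I2

Answer: 8 cycles, utilization 7/8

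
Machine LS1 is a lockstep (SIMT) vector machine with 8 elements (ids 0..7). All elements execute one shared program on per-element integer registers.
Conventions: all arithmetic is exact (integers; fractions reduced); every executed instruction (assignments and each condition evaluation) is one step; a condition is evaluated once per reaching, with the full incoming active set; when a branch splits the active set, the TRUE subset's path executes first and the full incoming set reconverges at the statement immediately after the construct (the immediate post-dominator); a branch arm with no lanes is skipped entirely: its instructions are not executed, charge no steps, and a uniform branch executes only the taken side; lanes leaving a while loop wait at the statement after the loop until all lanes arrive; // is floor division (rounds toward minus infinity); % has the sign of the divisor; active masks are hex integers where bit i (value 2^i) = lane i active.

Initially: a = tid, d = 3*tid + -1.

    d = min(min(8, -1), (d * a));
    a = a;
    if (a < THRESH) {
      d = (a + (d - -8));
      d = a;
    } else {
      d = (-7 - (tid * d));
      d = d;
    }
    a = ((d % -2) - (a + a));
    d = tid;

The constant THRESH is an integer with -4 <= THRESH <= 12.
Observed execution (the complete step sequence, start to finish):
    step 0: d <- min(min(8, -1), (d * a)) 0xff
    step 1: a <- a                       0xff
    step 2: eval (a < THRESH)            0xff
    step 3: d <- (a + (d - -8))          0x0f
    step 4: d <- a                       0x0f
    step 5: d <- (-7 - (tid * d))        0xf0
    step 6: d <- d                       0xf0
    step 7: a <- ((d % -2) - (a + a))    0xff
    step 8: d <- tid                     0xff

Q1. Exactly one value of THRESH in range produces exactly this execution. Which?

Answer: THRESH = 4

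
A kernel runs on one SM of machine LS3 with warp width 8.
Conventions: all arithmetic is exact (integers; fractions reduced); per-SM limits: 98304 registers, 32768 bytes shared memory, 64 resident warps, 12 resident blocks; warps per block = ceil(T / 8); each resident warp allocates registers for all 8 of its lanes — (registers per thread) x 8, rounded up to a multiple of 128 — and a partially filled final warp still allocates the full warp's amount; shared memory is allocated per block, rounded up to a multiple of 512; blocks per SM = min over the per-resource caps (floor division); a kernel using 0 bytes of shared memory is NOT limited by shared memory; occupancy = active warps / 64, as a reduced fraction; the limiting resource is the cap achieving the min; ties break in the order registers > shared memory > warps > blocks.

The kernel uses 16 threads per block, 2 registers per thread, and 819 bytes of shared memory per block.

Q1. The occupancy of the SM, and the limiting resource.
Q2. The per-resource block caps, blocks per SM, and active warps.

Answer: occupancy 3/8, limited by blocks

registers: 384 blocks
shared memory: 32 blocks
warps: 32 blocks
blocks: 12 blocks

Answer: 12 blocks, 24 active warps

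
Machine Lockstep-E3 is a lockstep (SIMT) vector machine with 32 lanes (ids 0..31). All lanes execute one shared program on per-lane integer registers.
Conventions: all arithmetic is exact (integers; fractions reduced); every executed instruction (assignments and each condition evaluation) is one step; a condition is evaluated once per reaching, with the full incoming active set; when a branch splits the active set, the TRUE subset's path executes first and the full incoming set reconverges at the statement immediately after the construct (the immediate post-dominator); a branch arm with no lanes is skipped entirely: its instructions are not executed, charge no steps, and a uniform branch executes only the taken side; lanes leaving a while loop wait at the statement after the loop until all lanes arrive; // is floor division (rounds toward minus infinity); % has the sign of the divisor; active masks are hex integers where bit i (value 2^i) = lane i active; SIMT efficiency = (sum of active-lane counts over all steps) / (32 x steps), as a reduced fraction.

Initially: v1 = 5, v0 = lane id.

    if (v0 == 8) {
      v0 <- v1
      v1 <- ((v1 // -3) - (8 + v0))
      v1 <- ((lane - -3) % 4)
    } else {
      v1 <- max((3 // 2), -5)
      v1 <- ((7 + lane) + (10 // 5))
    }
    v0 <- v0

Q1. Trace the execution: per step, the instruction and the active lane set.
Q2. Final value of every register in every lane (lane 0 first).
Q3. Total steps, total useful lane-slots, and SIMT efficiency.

step 0: eval (v0 == 8)               0xffffffff
step 1: v0 <- v1                     0x00000100
step 2: v1 <- ((v1 // -3) - (8 + v0)) 0x00000100
step 3: v1 <- ((lane - -3) % 4)      0x00000100
step 4: v1 <- max((3 // 2), -5)      0xfffffeff
step 5: v1 <- ((7 + lane) + (10 // 5)) 0xfffffeff
step 6: v0 <- v0                     0xffffffff

Answer: 7 steps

v1: 9,10,11,12,13,14,15,16,3,18,19,20,21,22,23,24,25,26,27,28,29,30,31,32,33,34,35,36,37,38,39,40
v0: 0,1,2,3,4,5,6,7,5,9,10,11,12,13,14,15,16,17,18,19,20,21,22,23,24,25,26,27,28,29,30,31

steps = 7; useful = 129; efficiency = 129/224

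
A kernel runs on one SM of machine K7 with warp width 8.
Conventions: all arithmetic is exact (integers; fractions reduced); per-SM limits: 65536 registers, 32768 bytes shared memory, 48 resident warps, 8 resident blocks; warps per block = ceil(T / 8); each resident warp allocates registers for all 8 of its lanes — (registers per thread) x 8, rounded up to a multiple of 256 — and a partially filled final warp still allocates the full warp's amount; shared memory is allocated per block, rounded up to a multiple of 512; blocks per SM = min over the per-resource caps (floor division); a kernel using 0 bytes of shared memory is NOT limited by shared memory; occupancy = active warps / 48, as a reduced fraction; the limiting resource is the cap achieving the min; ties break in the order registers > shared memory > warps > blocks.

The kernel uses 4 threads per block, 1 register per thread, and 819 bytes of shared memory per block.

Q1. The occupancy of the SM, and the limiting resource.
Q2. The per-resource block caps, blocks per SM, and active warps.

Answer: occupancy 1/6, limited by blocks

registers: 256 blocks
shared memory: 32 blocks
warps: 48 blocks
blocks: 8 blocks

Answer: 8 blocks, 8 active warps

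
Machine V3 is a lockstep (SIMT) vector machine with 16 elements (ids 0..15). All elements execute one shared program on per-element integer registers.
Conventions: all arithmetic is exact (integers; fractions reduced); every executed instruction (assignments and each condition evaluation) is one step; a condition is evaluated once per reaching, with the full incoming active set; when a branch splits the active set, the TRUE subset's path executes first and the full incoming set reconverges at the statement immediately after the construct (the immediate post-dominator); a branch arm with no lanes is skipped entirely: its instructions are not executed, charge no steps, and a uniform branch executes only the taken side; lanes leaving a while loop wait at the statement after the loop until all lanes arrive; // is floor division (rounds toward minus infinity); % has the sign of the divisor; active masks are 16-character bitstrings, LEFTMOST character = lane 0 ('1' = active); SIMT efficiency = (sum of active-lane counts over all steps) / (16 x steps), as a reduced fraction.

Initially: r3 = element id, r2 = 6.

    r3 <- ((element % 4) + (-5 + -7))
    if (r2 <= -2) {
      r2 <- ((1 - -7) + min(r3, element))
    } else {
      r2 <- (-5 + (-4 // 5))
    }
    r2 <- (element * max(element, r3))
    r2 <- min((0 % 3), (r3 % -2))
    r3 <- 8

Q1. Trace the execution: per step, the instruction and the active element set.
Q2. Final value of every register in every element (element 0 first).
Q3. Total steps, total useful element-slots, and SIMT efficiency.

step 0: r3 <- ((element % 4) + (-5 + -7)) 1111111111111111
step 1: eval (r2 <= -2)              1111111111111111
step 2: r2 <- (-5 + (-4 // 5))       1111111111111111
step 3: r2 <- (element * max(element, r3)) 1111111111111111
step 4: r2 <- min((0 % 3), (r3 % -2)) 1111111111111111
step 5: r3 <- 8                      1111111111111111

Answer: 6 steps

r3: 8,8,8,8,8,8,8,8,8,8,8,8,8,8,8,8
r2: 0,-1,0,-1,0,-1,0,-1,0,-1,0,-1,0,-1,0,-1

steps = 6; useful = 96; efficiency = 96/96 = 1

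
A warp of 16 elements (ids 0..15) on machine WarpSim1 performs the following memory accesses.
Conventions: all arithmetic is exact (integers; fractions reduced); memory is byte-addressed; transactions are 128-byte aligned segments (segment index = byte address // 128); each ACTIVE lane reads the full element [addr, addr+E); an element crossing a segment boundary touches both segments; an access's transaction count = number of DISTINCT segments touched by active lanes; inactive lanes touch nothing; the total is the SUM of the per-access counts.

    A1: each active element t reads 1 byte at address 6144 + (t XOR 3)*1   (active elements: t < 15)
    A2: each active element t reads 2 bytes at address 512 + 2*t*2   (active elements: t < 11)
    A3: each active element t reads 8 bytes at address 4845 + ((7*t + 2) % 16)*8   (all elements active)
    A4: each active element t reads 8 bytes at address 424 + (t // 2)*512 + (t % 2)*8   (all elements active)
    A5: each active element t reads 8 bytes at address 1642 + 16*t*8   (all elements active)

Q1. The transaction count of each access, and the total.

A1: 1 transaction
A2: 1 transaction
A3: 2 transactions
A4: 8 transactions
A5: 16 transactions

Answer: 1,1,2,8,16; total 28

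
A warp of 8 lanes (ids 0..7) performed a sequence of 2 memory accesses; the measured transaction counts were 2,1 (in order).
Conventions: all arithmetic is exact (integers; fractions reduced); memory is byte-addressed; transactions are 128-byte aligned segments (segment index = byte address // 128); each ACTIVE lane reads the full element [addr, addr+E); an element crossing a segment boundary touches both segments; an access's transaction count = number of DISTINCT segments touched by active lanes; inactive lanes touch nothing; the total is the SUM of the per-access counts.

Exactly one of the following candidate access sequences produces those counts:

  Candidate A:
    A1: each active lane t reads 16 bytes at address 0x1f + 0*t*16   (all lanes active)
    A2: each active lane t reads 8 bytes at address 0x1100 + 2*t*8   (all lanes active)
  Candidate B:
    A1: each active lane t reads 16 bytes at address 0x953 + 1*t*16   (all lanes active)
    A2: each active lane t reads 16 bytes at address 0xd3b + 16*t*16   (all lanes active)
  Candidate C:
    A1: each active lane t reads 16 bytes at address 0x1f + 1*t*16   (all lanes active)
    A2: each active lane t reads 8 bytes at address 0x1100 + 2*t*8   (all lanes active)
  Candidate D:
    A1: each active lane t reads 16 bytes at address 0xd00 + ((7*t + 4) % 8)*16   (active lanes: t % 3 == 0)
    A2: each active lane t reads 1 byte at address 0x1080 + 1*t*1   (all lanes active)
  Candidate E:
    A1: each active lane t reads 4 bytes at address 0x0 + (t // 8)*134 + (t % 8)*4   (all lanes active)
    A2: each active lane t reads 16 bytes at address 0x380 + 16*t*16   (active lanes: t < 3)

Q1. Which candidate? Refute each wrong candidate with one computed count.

A: A1 gives 1 transaction, not 2
B: A2 gives 8 transactions, not 1
D: A1 gives 1 transaction, not 2
E: A1 gives 1 transaction, not 2
C: all counts match (2,1)

Answer: C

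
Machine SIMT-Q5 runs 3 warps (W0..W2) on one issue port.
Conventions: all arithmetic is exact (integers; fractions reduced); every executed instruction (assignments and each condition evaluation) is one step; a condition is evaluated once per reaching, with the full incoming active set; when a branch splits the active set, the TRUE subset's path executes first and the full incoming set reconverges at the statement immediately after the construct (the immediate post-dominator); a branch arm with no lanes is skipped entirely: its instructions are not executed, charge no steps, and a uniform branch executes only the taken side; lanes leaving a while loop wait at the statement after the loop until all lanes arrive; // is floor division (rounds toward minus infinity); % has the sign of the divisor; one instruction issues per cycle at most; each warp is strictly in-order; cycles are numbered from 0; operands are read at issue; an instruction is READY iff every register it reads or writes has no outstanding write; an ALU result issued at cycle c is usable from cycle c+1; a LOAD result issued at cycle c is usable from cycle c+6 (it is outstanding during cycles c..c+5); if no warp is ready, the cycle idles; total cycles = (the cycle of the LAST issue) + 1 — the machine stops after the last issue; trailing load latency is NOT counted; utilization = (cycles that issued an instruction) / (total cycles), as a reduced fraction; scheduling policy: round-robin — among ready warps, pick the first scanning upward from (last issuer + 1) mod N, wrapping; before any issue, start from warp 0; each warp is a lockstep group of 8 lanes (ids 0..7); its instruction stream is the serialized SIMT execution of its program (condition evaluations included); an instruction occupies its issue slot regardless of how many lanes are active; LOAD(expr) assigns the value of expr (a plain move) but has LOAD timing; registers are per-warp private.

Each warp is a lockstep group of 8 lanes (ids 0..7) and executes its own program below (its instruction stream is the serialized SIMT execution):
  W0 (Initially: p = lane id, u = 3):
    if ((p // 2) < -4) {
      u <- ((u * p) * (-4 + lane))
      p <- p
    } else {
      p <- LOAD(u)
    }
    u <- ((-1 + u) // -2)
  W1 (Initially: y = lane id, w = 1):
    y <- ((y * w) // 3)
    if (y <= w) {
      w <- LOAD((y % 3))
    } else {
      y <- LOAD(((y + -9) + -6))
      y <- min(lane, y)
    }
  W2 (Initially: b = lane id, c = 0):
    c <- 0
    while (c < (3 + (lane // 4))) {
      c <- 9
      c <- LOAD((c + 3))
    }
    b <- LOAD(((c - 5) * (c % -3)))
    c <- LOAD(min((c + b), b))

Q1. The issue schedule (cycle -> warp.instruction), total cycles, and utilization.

cycle 0: W0.I0
cycle 1: W1.I0
cycle 2: W2.I0
cycle 3: W0.I1
cycle 4: W1.I1
cycle 5: W2.I1
cycle 6: W0.I2
cycle 7: W1.I2
cycle 8: W2.I2
cycle 9: W1.I3
cycle 10: W2.I3
cycle 11: idle
cycle 12: idle
cycle 13: idle
cycle 14: idle
cycle 15: W1.I4
cycle 16: W2.I4
cycle 17: W2.I5
cycle 18: idle
cycle 19: idle
cycle 20: idle
cycle 21: idle
cycle 22: idle
cycle 23: W2.I6

Answer: 24 cycles, utilization 5/8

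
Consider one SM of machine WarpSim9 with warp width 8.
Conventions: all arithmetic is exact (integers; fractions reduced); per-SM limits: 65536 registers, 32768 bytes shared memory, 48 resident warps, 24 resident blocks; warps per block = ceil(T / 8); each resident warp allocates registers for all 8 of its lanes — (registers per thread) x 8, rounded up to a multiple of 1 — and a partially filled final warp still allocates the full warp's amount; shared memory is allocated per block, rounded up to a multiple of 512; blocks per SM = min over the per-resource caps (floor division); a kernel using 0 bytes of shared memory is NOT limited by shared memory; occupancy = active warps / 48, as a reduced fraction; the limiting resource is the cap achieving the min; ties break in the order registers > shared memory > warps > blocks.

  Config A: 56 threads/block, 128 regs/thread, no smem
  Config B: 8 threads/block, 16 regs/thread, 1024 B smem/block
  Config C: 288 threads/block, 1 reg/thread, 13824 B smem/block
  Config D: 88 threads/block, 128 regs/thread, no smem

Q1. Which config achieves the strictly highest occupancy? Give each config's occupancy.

occupancies: A 7/8, B 1/2, C 3/4, D 11/12

Answer: D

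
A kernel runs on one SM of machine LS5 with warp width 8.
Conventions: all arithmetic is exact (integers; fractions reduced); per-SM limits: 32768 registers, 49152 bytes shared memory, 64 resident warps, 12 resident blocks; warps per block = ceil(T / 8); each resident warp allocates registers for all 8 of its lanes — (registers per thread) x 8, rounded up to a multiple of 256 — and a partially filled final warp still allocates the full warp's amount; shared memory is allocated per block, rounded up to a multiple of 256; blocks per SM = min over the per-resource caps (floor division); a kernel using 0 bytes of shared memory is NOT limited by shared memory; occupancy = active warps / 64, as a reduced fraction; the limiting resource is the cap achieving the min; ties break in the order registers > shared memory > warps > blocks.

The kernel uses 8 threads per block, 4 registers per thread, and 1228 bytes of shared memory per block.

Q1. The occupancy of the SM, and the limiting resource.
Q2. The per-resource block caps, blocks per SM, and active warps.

Answer: occupancy 3/16, limited by blocks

registers: 128 blocks
shared memory: 38 blocks
warps: 64 blocks
blocks: 12 blocks

Answer: 12 blocks, 12 active warps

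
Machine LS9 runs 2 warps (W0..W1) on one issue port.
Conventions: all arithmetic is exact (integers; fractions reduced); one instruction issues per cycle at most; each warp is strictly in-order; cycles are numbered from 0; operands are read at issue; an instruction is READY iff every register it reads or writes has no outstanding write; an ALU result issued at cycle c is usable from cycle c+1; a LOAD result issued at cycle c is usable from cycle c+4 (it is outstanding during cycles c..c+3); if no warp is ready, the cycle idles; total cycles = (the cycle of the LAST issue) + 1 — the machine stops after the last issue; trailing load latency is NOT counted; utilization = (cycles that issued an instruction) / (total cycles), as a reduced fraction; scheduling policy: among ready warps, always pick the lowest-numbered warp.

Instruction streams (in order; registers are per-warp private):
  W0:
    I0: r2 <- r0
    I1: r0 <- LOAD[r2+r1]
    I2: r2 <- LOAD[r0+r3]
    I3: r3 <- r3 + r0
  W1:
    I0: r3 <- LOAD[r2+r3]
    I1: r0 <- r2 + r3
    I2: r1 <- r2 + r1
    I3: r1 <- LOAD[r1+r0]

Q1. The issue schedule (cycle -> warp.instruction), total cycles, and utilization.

cycle 0: W0.I0
cycle 1: W0.I1
cycle 2: W1.I0
cycle 3: idle
cycle 4: idle
cycle 5: W0.I2
cycle 6: W0.I3
cycle 7: W1.I1
cycle 8: W1.I2
cycle 9: W1.I3

Answer: 10 cycles, utilization 4/5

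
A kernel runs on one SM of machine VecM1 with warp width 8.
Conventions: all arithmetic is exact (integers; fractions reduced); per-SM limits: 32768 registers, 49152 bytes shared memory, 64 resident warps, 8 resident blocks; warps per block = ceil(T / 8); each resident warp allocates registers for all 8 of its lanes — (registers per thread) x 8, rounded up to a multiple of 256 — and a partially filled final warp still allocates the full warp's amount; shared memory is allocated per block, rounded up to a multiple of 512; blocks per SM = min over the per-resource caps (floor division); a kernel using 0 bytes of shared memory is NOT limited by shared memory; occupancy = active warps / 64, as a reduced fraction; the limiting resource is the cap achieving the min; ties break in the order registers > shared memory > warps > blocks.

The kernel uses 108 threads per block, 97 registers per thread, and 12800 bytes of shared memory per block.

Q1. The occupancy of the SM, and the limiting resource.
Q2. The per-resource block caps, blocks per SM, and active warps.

Answer: occupancy 7/16, limited by registers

registers: 2 blocks
shared memory: 3 blocks
warps: 4 blocks
blocks: 8 blocks

Answer: 2 blocks, 28 active warps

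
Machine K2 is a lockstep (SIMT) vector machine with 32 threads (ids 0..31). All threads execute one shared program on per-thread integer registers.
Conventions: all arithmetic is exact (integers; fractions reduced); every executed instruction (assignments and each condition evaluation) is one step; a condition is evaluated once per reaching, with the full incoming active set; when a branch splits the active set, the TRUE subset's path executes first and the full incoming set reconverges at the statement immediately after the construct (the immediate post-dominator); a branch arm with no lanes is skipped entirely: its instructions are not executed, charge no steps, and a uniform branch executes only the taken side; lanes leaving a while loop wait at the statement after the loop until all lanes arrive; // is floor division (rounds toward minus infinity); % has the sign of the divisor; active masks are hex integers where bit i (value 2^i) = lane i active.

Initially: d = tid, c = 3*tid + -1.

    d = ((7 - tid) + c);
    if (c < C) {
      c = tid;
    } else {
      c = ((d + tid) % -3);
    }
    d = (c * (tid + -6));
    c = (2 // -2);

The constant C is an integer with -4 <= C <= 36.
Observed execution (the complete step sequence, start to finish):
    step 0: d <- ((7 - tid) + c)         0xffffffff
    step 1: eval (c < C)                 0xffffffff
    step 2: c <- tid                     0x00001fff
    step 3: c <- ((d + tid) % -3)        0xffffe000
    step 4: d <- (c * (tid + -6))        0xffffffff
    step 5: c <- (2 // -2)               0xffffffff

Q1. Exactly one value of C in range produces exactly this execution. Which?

Answer: C = 36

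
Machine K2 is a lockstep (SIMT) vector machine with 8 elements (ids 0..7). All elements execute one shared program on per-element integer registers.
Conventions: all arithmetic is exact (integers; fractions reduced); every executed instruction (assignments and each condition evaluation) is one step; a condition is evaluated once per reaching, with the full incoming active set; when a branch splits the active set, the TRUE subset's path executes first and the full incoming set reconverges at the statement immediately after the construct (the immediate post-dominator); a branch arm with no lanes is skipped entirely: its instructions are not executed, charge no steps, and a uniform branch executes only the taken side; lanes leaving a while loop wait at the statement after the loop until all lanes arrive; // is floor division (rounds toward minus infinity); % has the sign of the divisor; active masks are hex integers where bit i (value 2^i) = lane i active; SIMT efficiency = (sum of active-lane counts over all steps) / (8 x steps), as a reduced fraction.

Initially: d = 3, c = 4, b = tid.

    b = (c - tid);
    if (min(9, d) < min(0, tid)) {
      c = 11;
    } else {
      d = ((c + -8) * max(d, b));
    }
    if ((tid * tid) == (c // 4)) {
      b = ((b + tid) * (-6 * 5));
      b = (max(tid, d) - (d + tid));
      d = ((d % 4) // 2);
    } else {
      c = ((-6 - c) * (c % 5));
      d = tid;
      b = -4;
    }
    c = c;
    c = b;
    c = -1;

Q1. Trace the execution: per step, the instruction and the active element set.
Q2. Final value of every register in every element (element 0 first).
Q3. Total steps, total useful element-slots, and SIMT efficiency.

step 0: b <- (c - tid)               0xff
step 1: eval (min(9, d) < min(0, tid)) 0xff
step 2: d <- ((c + -8) * max(d, b))  0xff
step 3: eval ((tid * tid) == (c // 4)) 0xff
step 4: b <- ((b + tid) * (-6 * 5))  0x02
step 5: b <- (max(tid, d) - (d + tid)) 0x02
step 6: d <- ((d % 4) // 2)          0x02
step 7: c <- ((-6 - c) * (c % 5))    0xfd
step 8: d <- tid                     0xfd
step 9: b <- -4                      0xfd
step 10: c <- c                       0xff
step 11: c <- b                       0xff
step 12: c <- -1                      0xff

Answer: 13 steps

d: 0,0,2,3,4,5,6,7
c: -1,-1,-1,-1,-1,-1,-1,-1
b: -4,12,-4,-4,-4,-4,-4,-4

steps = 13; useful = 80; efficiency = 80/104 = 10/13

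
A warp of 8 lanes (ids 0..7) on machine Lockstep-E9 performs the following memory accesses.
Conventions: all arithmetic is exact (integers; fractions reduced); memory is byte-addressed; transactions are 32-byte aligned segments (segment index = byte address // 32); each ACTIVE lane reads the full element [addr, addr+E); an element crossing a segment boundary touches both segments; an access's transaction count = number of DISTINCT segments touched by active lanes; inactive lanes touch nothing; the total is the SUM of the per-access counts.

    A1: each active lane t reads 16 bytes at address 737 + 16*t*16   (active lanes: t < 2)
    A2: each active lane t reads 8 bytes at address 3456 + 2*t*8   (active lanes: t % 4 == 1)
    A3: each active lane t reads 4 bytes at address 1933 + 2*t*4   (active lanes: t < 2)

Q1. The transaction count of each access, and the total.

A1: 2 transactions
A2: 2 transactions
A3: 1 transaction

Answer: 2,2,1; total 5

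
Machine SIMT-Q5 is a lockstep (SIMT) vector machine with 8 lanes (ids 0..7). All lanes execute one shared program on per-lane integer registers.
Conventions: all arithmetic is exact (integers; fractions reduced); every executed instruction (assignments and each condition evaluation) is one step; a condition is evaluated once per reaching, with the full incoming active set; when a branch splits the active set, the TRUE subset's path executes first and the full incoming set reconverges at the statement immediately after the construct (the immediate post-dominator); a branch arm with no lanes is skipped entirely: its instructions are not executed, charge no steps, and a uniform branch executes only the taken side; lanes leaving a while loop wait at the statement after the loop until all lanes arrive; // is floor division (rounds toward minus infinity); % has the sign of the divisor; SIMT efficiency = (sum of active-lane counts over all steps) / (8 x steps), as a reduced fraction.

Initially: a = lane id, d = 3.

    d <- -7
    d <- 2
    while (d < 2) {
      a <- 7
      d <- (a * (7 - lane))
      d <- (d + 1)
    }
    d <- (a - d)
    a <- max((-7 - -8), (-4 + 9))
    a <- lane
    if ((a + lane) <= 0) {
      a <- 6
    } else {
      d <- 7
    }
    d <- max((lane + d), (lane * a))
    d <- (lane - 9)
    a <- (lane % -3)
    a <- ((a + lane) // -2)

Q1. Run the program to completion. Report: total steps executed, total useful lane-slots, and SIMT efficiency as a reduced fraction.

Answer: 13 steps, 96 useful, 12/13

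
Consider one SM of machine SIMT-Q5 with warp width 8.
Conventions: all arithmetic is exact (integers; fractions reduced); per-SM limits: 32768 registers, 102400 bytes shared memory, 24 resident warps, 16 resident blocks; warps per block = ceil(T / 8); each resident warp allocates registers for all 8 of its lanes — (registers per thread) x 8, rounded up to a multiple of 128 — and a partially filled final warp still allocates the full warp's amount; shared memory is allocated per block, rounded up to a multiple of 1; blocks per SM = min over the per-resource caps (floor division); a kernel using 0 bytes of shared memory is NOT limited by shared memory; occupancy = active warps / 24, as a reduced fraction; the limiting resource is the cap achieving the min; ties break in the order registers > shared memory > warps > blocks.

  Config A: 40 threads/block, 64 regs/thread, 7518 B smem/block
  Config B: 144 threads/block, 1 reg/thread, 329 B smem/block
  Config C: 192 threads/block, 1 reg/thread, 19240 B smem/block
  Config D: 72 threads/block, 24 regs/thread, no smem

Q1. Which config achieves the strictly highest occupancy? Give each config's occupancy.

occupancies: A 5/6, B 3/4, C 1, D 3/4

Answer: C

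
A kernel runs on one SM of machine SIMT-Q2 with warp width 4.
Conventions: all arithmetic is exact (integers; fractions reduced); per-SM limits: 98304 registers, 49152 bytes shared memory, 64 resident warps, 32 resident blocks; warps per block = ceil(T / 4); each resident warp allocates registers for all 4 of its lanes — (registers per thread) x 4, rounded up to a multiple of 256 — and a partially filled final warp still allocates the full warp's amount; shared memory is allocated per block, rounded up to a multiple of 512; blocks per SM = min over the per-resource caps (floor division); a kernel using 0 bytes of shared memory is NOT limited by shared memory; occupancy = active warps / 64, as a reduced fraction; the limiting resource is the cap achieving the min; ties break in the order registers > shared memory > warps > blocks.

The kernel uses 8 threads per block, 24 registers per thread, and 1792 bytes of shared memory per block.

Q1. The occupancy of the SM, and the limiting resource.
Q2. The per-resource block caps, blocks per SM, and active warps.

Answer: occupancy 3/4, limited by shared memory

registers: 192 blocks
shared memory: 24 blocks
warps: 32 blocks
blocks: 32 blocks

Answer: 24 blocks, 48 active warps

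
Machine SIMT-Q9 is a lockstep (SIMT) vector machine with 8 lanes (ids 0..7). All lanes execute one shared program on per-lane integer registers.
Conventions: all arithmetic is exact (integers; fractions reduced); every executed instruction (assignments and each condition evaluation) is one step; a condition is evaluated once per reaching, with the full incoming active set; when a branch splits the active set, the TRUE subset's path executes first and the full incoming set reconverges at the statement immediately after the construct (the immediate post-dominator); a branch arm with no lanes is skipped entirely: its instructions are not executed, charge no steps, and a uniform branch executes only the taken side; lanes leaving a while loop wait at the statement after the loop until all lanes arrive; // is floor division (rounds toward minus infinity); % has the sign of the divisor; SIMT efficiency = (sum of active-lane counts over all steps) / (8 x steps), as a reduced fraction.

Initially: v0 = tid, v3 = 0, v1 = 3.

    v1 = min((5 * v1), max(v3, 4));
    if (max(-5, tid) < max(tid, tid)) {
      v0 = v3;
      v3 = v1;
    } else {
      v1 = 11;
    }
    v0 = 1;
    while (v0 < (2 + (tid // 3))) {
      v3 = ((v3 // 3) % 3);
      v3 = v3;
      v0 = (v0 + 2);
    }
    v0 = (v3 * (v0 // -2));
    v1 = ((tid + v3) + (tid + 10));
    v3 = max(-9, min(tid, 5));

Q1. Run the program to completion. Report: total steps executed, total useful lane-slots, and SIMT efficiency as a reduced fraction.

Answer: 16 steps, 104 useful, 13/16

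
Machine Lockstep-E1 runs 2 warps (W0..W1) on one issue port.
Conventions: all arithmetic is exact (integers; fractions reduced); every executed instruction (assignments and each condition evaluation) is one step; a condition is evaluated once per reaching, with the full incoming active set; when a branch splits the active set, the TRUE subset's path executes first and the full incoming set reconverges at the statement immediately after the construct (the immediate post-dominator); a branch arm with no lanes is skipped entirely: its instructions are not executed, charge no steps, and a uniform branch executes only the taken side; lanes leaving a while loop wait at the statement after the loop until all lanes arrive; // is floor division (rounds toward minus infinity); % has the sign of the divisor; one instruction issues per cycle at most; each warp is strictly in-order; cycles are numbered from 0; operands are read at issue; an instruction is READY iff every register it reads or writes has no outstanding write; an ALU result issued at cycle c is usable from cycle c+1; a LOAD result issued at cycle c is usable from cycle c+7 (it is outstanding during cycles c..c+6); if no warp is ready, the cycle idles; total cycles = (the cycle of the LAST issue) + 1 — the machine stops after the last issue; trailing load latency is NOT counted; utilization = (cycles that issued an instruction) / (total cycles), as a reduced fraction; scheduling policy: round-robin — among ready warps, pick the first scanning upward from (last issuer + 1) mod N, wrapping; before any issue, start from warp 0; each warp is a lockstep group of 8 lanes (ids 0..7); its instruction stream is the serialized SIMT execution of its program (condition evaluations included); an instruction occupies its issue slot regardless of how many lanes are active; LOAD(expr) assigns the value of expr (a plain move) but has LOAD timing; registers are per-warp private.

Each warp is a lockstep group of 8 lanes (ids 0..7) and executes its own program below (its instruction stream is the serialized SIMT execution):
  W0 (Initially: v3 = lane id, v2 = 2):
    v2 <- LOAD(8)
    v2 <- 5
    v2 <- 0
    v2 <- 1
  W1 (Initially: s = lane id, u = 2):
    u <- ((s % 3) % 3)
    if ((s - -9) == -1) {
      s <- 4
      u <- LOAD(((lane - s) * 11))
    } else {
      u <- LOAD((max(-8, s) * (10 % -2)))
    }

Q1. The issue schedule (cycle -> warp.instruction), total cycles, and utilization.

cycle 0: W0.I0
cycle 1: W1.I0
cycle 2: W1.I1
cycle 3: W1.I2
cycle 4: idle
cycle 5: idle
cycle 6: idle
cycle 7: W0.I1
cycle 8: W0.I2
cycle 9: W0.I3

Answer: 10 cycles, utilization 7/10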